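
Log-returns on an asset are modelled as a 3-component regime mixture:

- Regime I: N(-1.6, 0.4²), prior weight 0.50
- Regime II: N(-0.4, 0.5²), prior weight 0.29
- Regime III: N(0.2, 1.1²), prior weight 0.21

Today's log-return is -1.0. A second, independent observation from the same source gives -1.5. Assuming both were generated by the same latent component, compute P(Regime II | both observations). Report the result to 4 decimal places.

The responsibility of component k is w_k f_k(x) divided by Σ_j w_j f_j(x).
Since both observations come from the same component, the likelihood for component k is f_k(x₁)·f_k(x₂).
  L_I = [0.323794] × [0.96667] = 0.313002
  L_II = [0.388372] × [0.0709492] = 0.0275547
  L_III = [0.20003] × [0.109869] = 0.0219771
Prior × likelihood for each component:
  w_I·L_I = 0.50 × 0.313002 = 0.156501
  w_II·L_II = 0.29 × 0.0275547 = 0.00799086
  w_III·L_III = 0.21 × 0.0219771 = 0.00461519
Evidence: 0.156501 + 0.00799086 + 0.00461519 = 0.169107
P(Regime II | x) ≈ 0.0473

0.0473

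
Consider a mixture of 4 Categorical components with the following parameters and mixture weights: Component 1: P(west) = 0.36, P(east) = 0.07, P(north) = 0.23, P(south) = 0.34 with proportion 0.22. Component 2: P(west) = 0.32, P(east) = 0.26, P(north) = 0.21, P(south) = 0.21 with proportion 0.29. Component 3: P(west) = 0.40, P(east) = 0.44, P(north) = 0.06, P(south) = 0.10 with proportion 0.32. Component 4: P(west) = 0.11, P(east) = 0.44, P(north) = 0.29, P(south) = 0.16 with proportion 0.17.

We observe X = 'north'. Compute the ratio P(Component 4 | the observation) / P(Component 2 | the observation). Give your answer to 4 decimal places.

0.8095

Since P(k|x) ∝ P(Z=k) f_k(x), the posterior odds are P(Z=i) f_i(x) / (P(Z=j) f_j(x)).
Evaluate each component's likelihood at the observed value:
  p_1 = P(north | comp) = 0.23
  p_2 = P(north | comp) = 0.21
  p_3 = P(north | comp) = 0.06
  p_4 = P(north | comp) = 0.29
0.0493 / 0.0609 ≈ 0.8095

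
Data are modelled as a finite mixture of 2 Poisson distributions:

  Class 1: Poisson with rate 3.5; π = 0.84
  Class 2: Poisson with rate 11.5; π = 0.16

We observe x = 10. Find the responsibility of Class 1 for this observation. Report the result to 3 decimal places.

0.096

Posterior ∝ prior × likelihood, so P(k | x) ∝ w_k f_k(x); normalise over all components.
Component likelihoods at x = 10:
  f_1 = 0.00229555
  f_2 = 0.112935
Unnormalised posteriors:
  w_1·f_1 = 0.84 × 0.00229555 = 0.00192826
  w_2·f_2 = 0.16 × 0.112935 = 0.0180696
Evidence: 0.00192826 + 0.0180696 = 0.0199979
So the posterior for Class 1 is 0.00192826 / 0.0199979 ≈ 0.096.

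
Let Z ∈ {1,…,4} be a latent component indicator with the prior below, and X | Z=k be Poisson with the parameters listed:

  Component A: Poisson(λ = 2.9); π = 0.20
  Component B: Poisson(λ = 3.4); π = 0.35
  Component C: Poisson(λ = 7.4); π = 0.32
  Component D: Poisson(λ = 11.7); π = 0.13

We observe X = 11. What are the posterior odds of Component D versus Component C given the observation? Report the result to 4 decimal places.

0.8508

Since P(k|x) ∝ w_k f_k(x), the posterior odds are w_i f_i(x) / (w_j f_j(x)).
Component likelihoods at x = 11:
  p_A = e^(−2.9)·2.9^11/11! = 0.000168178
  p_B = e^(−3.4)·3.4^11/11! = 0.000586828
  p_C = e^(−7.4)·7.4^11/11! = 0.0557974
  p_D = e^(−11.7)·11.7^11/11! = 0.116854
0.015191 / 0.0178552 ≈ 0.8508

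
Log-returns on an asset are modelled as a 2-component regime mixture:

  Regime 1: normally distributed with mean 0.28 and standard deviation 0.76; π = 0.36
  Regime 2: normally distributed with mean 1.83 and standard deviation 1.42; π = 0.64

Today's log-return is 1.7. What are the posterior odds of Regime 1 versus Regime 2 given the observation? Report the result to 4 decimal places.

Since P(k|x) ∝ π_k f_k(x), the posterior odds are π_i f_i(x) / (π_j f_j(x)).
Component likelihoods at x = 1.7:
  f_1 = (1/(0.76·√(2π)))·exp(−(1.7−0.28)²/(2·0.76²)) = 0.524924·exp(-1.74550) = 0.0916297
  f_2 = (1/(1.42·√(2π)))·exp(−(1.7−1.83)²/(2·1.42²)) = 0.280945·exp(-0.00419) = 0.27977
Posterior odds = (π_1·f_1) / (π_2·f_2) = (0.36·0.0916297) / (0.64·0.27977) = 0.0329867 / 0.179053 ≈ 0.1842

0.1842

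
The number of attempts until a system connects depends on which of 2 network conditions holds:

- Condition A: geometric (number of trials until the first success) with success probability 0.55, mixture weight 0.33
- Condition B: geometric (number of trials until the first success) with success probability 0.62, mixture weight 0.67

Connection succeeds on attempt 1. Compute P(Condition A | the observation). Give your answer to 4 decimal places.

Apply Bayes' rule: the posterior for each component is proportional to its prior times its likelihood at x.
Geometric probabilities:
  f_A = 0.55
  f_B = 0.62
Unnormalised posteriors:
  π_A·f_A = 0.33 × 0.55 = 0.1815
  π_B·f_B = 0.67 × 0.62 = 0.4154
Evidence: 0.1815 + 0.4154 = 0.5969
So the posterior for Condition A is 0.1815 / 0.5969 ≈ 0.3041.

0.3041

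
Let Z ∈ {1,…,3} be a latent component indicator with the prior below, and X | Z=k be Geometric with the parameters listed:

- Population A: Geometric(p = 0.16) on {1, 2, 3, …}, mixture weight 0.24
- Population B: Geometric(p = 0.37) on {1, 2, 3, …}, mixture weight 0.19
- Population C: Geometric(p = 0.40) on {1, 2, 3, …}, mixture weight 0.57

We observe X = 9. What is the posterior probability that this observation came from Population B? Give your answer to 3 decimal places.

0.116

Posterior ∝ prior × likelihood, so P(k | x) ∝ P(Z=k) f_k(x); normalise over all components.
Component likelihoods at x = 9:
  L_A = 0.0396601
  L_B = 0.00918176
  L_C = 0.00671846
Multiply by the mixture weights:
  P(Z=A)·L_A = 0.24 × 0.0396601 = 0.00951843
  P(Z=B)·L_B = 0.19 × 0.00918176 = 0.00174454
  P(Z=C)·L_C = 0.57 × 0.00671846 = 0.00382952
Marginal: 0.00951843 + 0.00174454 + 0.00382952 = 0.0150925
Responsibility of Population B: 0.00174454 / 0.0150925 ≈ 0.116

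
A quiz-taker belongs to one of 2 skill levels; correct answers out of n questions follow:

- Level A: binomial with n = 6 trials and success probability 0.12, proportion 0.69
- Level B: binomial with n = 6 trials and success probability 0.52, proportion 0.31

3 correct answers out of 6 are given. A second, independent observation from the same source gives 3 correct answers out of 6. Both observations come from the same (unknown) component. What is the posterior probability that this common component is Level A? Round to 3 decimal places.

0.013

Apply Bayes' rule: the posterior for each component is proportional to its prior times its likelihood at x.
Since both observations come from the same component, the likelihood for component k is f_k(x₁)·f_k(x₂).
  p_A = [0.0235517] × [0.0235517] = 0.000554681
  p_B = [0.311002] × [0.311002] = 0.0967225
Multiply by the mixture weights:
  π_A·p_A = 0.69 × 0.000554681 = 0.00038273
  π_B·p_B = 0.31 × 0.0967225 = 0.029984
Denominator: 0.00038273 + 0.029984 = 0.0303667
So the posterior for Level A is 0.00038273 / 0.0303667 ≈ 0.013.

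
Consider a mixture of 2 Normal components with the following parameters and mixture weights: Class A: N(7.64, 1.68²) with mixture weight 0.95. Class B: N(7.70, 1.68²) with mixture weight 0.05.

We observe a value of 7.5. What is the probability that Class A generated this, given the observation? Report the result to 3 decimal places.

Posterior ∝ prior × likelihood, so P(k | x) ∝ w_k f_k(x); normalise over all components.
Normal densities:
  f_A = (1/(1.68·√(2π)))·exp(−(7.5−7.64)²/(2·1.68²)) = 0.237466·exp(-0.00347) = 0.236643
  f_B = (1/(1.68·√(2π)))·exp(−(7.5−7.70)²/(2·1.68²)) = 0.237466·exp(-0.00709) = 0.235789
Weight by the priors:
  w_A·f_A = 0.95 × 0.236643 = 0.22481
  w_B·f_B = 0.05 × 0.235789 = 0.0117894
Normaliser: 0.22481 + 0.0117894 = 0.2366
Responsibility of Class A: 0.22481 / 0.2366 ≈ 0.950

0.950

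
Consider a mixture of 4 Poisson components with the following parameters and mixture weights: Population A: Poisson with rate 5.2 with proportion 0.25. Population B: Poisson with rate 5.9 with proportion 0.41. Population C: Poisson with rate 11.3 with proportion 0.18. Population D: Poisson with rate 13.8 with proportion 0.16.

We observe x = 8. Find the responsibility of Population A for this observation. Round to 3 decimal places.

Apply Bayes' rule: the posterior for each component is proportional to its prior times its likelihood at x.
Poisson probabilities:
  L_A = e^(−5.2)·5.2^8/8! = 0.0731434
  L_B = e^(−5.9)·5.9^8/8! = 0.0997604
  L_C = e^(−11.3)·11.3^8/8! = 0.0815792
  L_D = e^(−13.8)·13.8^8/8! = 0.0331321
Multiply by the mixture weights:
  P(Z=A)·L_A = 0.25 × 0.0731434 = 0.0182858
  P(Z=B)·L_B = 0.41 × 0.0997604 = 0.0409018
  P(Z=C)·L_C = 0.18 × 0.0815792 = 0.0146843
  P(Z=D)·L_D = 0.16 × 0.0331321 = 0.00530113
Sum: 0.0182858 + 0.0409018 + 0.0146843 + 0.00530113 = 0.079173
So the posterior for Population A is 0.0182858 / 0.079173 ≈ 0.231.

0.231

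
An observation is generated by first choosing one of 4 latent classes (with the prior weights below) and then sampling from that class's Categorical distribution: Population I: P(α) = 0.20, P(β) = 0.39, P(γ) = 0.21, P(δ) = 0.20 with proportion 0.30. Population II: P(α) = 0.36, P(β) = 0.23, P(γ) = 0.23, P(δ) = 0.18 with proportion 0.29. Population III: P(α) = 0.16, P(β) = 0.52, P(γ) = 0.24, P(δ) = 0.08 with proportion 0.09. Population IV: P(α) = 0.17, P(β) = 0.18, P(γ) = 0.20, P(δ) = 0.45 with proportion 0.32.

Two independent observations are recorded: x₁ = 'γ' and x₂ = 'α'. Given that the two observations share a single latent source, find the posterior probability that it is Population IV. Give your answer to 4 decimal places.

0.2136

Posterior ∝ prior × likelihood, so P(k | x) ∝ π_k f_k(x); normalise over all components.
Since both observations come from the same component, the likelihood for component k is f_k(x₁)·f_k(x₂).
  L_I = [0.21] × [0.2] = 0.042
  L_II = [0.23] × [0.36] = 0.0828
  L_III = [0.24] × [0.16] = 0.0384
  L_IV = [0.2] × [0.17] = 0.034
Weight by the priors:
  π_I·L_I = 0.30 × 0.042 = 0.0126
  π_II·L_II = 0.29 × 0.0828 = 0.024012
  π_III·L_III = 0.09 × 0.0384 = 0.003456
  π_IV·L_IV = 0.32 × 0.034 = 0.01088
Normaliser: 0.0126 + 0.024012 + 0.003456 + 0.01088 = 0.050948
P(Population IV | x₁,x₂) ≈ 0.2136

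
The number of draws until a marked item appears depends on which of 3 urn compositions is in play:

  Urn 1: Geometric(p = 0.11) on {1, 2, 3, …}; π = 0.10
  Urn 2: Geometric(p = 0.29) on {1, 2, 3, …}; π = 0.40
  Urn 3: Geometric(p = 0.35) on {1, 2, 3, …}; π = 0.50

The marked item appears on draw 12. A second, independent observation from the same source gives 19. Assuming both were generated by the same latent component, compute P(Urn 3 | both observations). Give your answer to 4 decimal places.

0.0053

Apply Bayes' rule: the posterior for each component is proportional to its prior times its likelihood at x.
Since both observations come from the same component, the likelihood for component k is f_k(x₁)·f_k(x₂).
  p_1 = [0.0305269] × [0.0135025] = 0.000412188
  p_2 = [0.00670255] × [0.000609605] = 4.0859e-06
  p_3 = [0.00306277] × [0.000150144] = 4.59858e-07
Weight by the priors:
  π_1·p_1 = 0.10 × 0.000412188 = 4.12188e-05
  π_2·p_2 = 0.40 × 4.0859e-06 = 1.63436e-06
  π_3·p_3 = 0.50 × 4.59858e-07 = 2.29929e-07
Evidence: 4.12188e-05 + 1.63436e-06 + 2.29929e-07 = 4.30831e-05
P(Urn 3 | x₁,x₂) ≈ 0.0053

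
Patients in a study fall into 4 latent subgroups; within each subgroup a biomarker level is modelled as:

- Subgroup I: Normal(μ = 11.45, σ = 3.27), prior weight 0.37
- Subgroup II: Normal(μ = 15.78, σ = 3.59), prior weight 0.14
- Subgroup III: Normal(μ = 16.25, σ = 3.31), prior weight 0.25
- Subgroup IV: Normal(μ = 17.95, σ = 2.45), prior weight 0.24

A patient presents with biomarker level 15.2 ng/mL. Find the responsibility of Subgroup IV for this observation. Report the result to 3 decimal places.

0.236

P(component k | x) = π_k·f_k(x) / marginal(x), where marginal(x) = Σ_j π_j·f_j(x).
Evaluate each component's likelihood at the observed value:
  L_I = 0.0632101
  L_II = 0.109685
  L_III = 0.114612
  L_IV = 0.0867285
Unnormalised posteriors:
  π_I·L_I = 0.37 × 0.0632101 = 0.0233877
  π_II·L_II = 0.14 × 0.109685 = 0.0153559
  π_III·L_III = 0.25 × 0.114612 = 0.028653
  π_IV·L_IV = 0.24 × 0.0867285 = 0.0208148
Marginal: 0.0233877 + 0.0153559 + 0.028653 + 0.0208148 = 0.0882116
Responsibility of Subgroup IV: 0.0208148 / 0.0882116 ≈ 0.236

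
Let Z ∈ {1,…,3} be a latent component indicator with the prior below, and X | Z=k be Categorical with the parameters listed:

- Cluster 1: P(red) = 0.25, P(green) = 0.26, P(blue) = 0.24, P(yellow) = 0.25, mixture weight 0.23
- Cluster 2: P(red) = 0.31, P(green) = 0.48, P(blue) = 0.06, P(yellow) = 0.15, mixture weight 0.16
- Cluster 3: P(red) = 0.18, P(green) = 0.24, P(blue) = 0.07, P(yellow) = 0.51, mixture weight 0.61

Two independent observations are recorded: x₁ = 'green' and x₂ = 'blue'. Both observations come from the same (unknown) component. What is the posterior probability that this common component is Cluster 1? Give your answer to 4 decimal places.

The responsibility of component k is π_k f_k(x) divided by Σ_j π_j f_j(x).
Since both observations come from the same component, the likelihood for component k is f_k(x₁)·f_k(x₂).
  p_1 = [P(green | comp) = 0.26] × [0.24] = 0.0624
  p_2 = [P(green | comp) = 0.48] × [0.06] = 0.0288
  p_3 = [P(green | comp) = 0.24] × [0.07] = 0.0168
Unnormalised posteriors:
  π_1·p_1 = 0.23 × 0.0624 = 0.014352
  π_2·p_2 = 0.16 × 0.0288 = 0.004608
  π_3·p_3 = 0.61 × 0.0168 = 0.010248
Normaliser: 0.014352 + 0.004608 + 0.010248 = 0.029208
So the posterior for Cluster 1 is 0.014352 / 0.029208 ≈ 0.4914.

0.4914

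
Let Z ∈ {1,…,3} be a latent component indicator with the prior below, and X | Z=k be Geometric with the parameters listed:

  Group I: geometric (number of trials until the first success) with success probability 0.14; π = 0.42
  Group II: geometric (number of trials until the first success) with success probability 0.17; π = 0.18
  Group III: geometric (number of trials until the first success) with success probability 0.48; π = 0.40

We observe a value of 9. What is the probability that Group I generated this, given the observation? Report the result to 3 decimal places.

P(component k | x) = P(Z=k)·f_k(x) / marginal(x), where marginal(x) = Σ_j P(Z=j)·f_j(x).
Geometric probabilities:
  f_I = 0.0418905
  f_II = 0.038289
  f_III = 0.00256607
Unnormalised posteriors:
  P(Z=I)·f_I = 0.42 × 0.0418905 = 0.017594
  P(Z=II)·f_II = 0.18 × 0.038289 = 0.00689201
  P(Z=III)·f_III = 0.40 × 0.00256607 = 0.00102643
Evidence: 0.017594 + 0.00689201 + 0.00102643 = 0.0255125
So the posterior for Group I is 0.017594 / 0.0255125 ≈ 0.690.

0.690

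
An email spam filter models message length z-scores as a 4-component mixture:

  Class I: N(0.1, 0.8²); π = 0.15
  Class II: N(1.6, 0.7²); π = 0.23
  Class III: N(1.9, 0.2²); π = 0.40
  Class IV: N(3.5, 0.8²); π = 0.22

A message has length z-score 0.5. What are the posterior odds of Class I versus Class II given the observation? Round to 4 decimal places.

1.7310

Since P(k|x) ∝ π_k f_k(x), the posterior odds are π_i f_i(x) / (π_j f_j(x)).
Normal densities:
  f_I = 0.440082
  f_II = 0.165803
  f_III = 4.56736e-11
  f_IV = 0.000440745
0.0660122 / 0.0381346 ≈ 1.7310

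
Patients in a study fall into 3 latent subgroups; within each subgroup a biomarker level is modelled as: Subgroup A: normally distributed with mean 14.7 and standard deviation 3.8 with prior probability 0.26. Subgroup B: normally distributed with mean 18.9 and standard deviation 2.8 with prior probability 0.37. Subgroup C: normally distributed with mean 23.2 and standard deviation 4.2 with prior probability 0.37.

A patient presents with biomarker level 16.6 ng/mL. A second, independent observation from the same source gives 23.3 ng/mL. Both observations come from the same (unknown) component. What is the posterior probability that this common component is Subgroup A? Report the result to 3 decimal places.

0.072

P(component k | x) = P(Z=k)·f_k(x) / marginal(x), where marginal(x) = Σ_j P(Z=j)·f_j(x).
Since both observations come from the same component, the likelihood for component k is f_k(x₁)·f_k(x₂).
  p_A = [0.0926488] × [0.00810818] = 0.000751213
  p_B = [0.101679] × [0.0414506] = 0.00421468
  p_C = [0.0276338] × [0.0949593] = 0.00262408
Multiply by the mixture weights:
  P(Z=A)·p_A = 0.26 × 0.000751213 = 0.000195315
  P(Z=B)·p_B = 0.37 × 0.00421468 = 0.00155943
  P(Z=C)·p_C = 0.37 × 0.00262408 = 0.000970911
Normaliser: 0.000195315 + 0.00155943 + 0.000970911 = 0.00272566
P(Subgroup A | x₁,x₂) ≈ 0.072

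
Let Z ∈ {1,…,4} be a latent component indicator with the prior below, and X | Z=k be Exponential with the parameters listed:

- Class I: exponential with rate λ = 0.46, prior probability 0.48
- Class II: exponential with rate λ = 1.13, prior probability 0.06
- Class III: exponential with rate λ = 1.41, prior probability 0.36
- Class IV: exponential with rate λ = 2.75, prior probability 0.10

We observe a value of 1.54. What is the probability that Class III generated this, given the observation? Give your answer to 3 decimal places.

0.317

Posterior ∝ prior × likelihood, so P(k | x) ∝ π_k f_k(x); normalise over all components.
Evaluate each component's likelihood at the observed value:
  L_I = 0.46·e^(−0.46·1.54) = 0.46·e^(−0.7084) = 0.226518
  L_II = 1.13·e^(−1.13·1.54) = 1.13·e^(−1.7402) = 0.198298
  L_III = 1.41·e^(−1.41·1.54) = 1.41·e^(−2.1714) = 0.160765
  L_IV = 2.75·e^(−2.75·1.54) = 2.75·e^(−4.2350) = 0.0398195
Unnormalised posteriors:
  π_I·L_I = 0.48 × 0.226518 = 0.108729
  π_II·L_II = 0.06 × 0.198298 = 0.0118979
  π_III·L_III = 0.36 × 0.160765 = 0.0578755
  π_IV·L_IV = 0.10 × 0.0398195 = 0.00398195
Sum: 0.108729 + 0.0118979 + 0.0578755 + 0.00398195 = 0.182484
Responsibility of Class III: 0.0578755 / 0.182484 ≈ 0.317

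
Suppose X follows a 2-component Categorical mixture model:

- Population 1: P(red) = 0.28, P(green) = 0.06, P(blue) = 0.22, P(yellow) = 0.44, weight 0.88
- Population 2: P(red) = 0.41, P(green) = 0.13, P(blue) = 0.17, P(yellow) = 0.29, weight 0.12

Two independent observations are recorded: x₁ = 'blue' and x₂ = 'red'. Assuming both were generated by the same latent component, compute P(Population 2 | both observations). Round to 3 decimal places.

0.134

Posterior ∝ prior × likelihood, so P(k | x) ∝ π_k f_k(x); normalise over all components.
Since both observations come from the same component, the likelihood for component k is f_k(x₁)·f_k(x₂).
  L_1 = [0.22] × [0.28] = 0.0616
  L_2 = [0.17] × [0.41] = 0.0697
Prior × likelihood for each component:
  π_1·L_1 = 0.88 × 0.0616 = 0.054208
  π_2·L_2 = 0.12 × 0.0697 = 0.008364
Normaliser: 0.054208 + 0.008364 = 0.062572
Responsibility of Population 2: 0.008364 / 0.062572 ≈ 0.134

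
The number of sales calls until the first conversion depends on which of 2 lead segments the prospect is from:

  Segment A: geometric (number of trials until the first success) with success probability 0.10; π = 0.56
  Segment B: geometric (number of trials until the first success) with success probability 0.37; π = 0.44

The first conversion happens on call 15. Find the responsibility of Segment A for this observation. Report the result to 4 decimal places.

0.9807

By Bayes' theorem, P(k | x) = w_k f_k(x) / Σ_j w_j f_j(x).
Geometric probabilities:
  L_A = 0.0228768
  L_B = 0.000574076
Weight by the priors:
  w_A·L_A = 0.56 × 0.0228768 = 0.012811
  w_B·L_B = 0.44 × 0.000574076 = 0.000252593
Normaliser: 0.012811 + 0.000252593 = 0.0130636
So the posterior for Segment A is 0.012811 / 0.0130636 ≈ 0.9807.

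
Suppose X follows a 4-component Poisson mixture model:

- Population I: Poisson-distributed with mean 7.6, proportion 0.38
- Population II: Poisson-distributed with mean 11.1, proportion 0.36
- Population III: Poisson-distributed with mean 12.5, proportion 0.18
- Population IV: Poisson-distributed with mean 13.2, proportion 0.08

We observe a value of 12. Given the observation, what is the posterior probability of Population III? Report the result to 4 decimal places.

0.2440

The responsibility of component k is w_k f_k(x) divided by Σ_j w_j f_j(x).
Component likelihoods at x = 12:
  p_I = e^(−7.6)·7.6^12/12! = 0.0387961
  p_II = e^(−11.1)·11.1^12/12! = 0.110375
  p_III = e^(−12.5)·12.5^12/12! = 0.113215
  p_IV = e^(−13.2)·13.2^12/12! = 0.108109
Unnormalised posteriors:
  w_I·p_I = 0.38 × 0.0387961 = 0.0147425
  w_II·p_II = 0.36 × 0.110375 = 0.0397349
  w_III·p_III = 0.18 × 0.113215 = 0.0203786
  w_IV·p_IV = 0.08 × 0.108109 = 0.00864874
Normaliser: 0.0147425 + 0.0397349 + 0.0203786 + 0.00864874 = 0.0835048
Responsibility of Population III: 0.0203786 / 0.0835048 ≈ 0.2440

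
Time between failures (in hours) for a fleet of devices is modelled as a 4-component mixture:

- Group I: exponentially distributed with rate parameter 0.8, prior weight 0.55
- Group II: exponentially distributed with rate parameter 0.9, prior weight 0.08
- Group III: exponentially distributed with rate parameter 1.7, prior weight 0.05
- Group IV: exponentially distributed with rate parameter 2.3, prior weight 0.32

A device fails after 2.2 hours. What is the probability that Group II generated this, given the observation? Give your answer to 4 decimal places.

0.1077

P(component k | x) = π_k·f_k(x) / marginal(x), where marginal(x) = Σ_j π_j·f_j(x).
Component likelihoods at x = 2.2 hours:
  p_I = 0.8·e^(−0.8·2.2) = 0.8·e^(−1.7600) = 0.137636
  p_II = 0.9·e^(−0.9·2.2) = 0.9·e^(−1.9800) = 0.124262
  p_III = 1.7·e^(−1.7·2.2) = 1.7·e^(−3.7400) = 0.040382
  p_IV = 2.3·e^(−2.3·2.2) = 2.3·e^(−5.0600) = 0.0145948
Weight by the priors:
  π_I·p_I = 0.55 × 0.137636 = 0.0756997
  π_II·p_II = 0.08 × 0.124262 = 0.00994099
  π_III·p_III = 0.05 × 0.040382 = 0.0020191
  π_IV·p_IV = 0.32 × 0.0145948 = 0.00467033
Sum: 0.0756997 + 0.00994099 + 0.0020191 + 0.00467033 = 0.0923302
P(Group II | x) = 0.00994099 / 0.0923302 ≈ 0.1077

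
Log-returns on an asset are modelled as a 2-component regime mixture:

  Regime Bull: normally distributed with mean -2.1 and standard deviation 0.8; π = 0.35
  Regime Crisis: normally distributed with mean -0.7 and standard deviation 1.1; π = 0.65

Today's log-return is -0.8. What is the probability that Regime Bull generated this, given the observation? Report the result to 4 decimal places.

0.1657

Apply Bayes' rule: the posterior for each component is proportional to its prior times its likelihood at x.
Component likelihoods at x = -0.8:
  f_Bull = (1/(0.8·√(2π)))·exp(−(-0.8−-2.1)²/(2·0.8²)) = 0.498678·exp(-1.32031) = 0.133173
  f_Crisis = (1/(1.1·√(2π)))·exp(−(-0.8−-0.7)²/(2·1.1²)) = 0.362675·exp(-0.00413) = 0.361179
Unnormalised posteriors:
  π_Bull·f_Bull = 0.35 × 0.133173 = 0.0466105
  π_Crisis·f_Crisis = 0.65 × 0.361179 = 0.234767
Normaliser: 0.0466105 + 0.234767 = 0.281377
P(Regime Bull | -0.8) = 0.0466105 / 0.281377 ≈ 0.1657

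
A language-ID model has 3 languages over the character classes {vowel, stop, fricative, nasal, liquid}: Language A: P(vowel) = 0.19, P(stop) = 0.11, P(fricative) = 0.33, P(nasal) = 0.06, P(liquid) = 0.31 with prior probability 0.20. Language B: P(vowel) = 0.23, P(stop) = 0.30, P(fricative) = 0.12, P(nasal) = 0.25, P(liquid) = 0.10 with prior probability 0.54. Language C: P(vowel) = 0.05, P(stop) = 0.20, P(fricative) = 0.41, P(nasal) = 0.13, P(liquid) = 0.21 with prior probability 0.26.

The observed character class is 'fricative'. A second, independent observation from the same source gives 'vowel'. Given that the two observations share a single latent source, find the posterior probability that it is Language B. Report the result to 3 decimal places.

0.455

The responsibility of component k is w_k f_k(x) divided by Σ_j w_j f_j(x).
Since both observations come from the same component, the likelihood for component k is f_k(x₁)·f_k(x₂).
  p_A = [P(fricative | comp) = 0.33] × [0.19] = 0.0627
  p_B = [P(fricative | comp) = 0.12] × [0.23] = 0.0276
  p_C = [P(fricative | comp) = 0.41] × [0.05] = 0.0205
Weight by the priors:
  w_A·p_A = 0.20 × 0.0627 = 0.01254
  w_B·p_B = 0.54 × 0.0276 = 0.014904
  w_C·p_C = 0.26 × 0.0205 = 0.00533
Marginal: 0.01254 + 0.014904 + 0.00533 = 0.032774
P(Language B | data) ≈ 0.455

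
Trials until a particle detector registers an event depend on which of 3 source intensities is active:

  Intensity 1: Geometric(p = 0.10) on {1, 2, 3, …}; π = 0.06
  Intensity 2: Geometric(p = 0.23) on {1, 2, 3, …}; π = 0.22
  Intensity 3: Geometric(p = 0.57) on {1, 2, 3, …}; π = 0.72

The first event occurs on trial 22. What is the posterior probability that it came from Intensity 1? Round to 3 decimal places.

0.758

Posterior ∝ prior × likelihood, so P(k | x) ∝ P(Z=k) f_k(x); normalise over all components.
Component likelihoods at x = 22:
  f_1 = 0.10·(1−0.10)^21 = 0.10·0.109419 = 0.0109419
  f_2 = 0.23·(1−0.23)^21 = 0.23·0.00413338 = 0.000950677
  f_3 = 0.57·(1−0.57)^21 = 0.57·2.00834e-08 = 1.14475e-08
Weight by the priors:
  P(Z=1)·f_1 = 0.06 × 0.0109419 = 0.000656514
  P(Z=2)·f_2 = 0.22 × 0.000950677 = 0.000209149
  P(Z=3)·f_3 = 0.72 × 1.14475e-08 = 8.24223e-09
Sum: 0.000656514 + 0.000209149 + 8.24223e-09 = 0.000865671
P(Intensity 1 | the observation) = 0.000656514 / 0.000865671 ≈ 0.758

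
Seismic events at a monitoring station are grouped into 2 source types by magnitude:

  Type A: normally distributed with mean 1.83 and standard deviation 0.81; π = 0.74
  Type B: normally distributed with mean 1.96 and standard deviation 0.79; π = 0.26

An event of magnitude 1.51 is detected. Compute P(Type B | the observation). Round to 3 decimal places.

0.249

P(component k | x) = P(Z=k)·f_k(x) / marginal(x), where marginal(x) = Σ_j P(Z=j)·f_j(x).
Normal densities:
  f_A = 0.455548
  f_B = 0.429364
Prior × likelihood for each component:
  P(Z=A)·f_A = 0.74 × 0.455548 = 0.337105
  P(Z=B)·f_B = 0.26 × 0.429364 = 0.111635
Normaliser: 0.337105 + 0.111635 = 0.44874
So the posterior for Type B is 0.111635 / 0.44874 ≈ 0.249.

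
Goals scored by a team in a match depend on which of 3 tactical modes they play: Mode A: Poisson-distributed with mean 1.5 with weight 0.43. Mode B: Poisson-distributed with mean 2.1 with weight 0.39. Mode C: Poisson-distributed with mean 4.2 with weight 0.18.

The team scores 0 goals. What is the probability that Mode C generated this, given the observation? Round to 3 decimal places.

0.018

Posterior ∝ prior × likelihood, so P(k | x) ∝ π_k f_k(x); normalise over all components.
Evaluate each component's likelihood at the observed value:
  L_A = 0.22313
  L_B = 0.122456
  L_C = 0.0149956
Weight by the priors:
  π_A·L_A = 0.43 × 0.22313 = 0.095946
  π_B·L_B = 0.39 × 0.122456 = 0.047758
  π_C·L_C = 0.18 × 0.0149956 = 0.0026992
Evidence: 0.095946 + 0.047758 + 0.0026992 = 0.146403
P(Mode C | x) ≈ 0.018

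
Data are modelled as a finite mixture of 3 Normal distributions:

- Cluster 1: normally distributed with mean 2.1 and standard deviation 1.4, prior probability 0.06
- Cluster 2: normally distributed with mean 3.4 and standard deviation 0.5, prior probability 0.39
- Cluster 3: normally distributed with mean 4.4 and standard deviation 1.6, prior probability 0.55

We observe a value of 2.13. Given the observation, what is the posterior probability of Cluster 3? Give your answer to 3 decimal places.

P(component k | x) = P(Z=k)·f_k(x) / marginal(x), where marginal(x) = Σ_j P(Z=j)·f_j(x).
Evaluate each component's likelihood at the observed value:
  p_1 = 0.284893
  p_2 = 0.0316952
  p_3 = 0.0911391
Weight by the priors:
  P(Z=1)·p_1 = 0.06 × 0.284893 = 0.0170936
  P(Z=2)·p_2 = 0.39 × 0.0316952 = 0.0123611
  P(Z=3)·p_3 = 0.55 × 0.0911391 = 0.0501265
Normaliser: 0.0170936 + 0.0123611 + 0.0501265 = 0.0795812
P(Cluster 3 | 2.13) = 0.0501265 / 0.0795812 ≈ 0.630

0.630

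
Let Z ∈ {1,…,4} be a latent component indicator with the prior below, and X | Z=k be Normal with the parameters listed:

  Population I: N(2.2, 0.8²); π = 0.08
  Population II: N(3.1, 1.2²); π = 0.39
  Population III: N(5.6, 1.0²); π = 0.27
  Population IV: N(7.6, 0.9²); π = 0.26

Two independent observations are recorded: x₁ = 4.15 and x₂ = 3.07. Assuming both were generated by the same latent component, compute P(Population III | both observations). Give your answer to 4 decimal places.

Apply Bayes' rule: the posterior for each component is proportional to its prior times its likelihood at x.
Since both observations come from the same component, the likelihood for component k is f_k(x₁)·f_k(x₂).
  f_I = [(1/(0.8·√(2π)))·exp(−(4.15−2.2)²/(2·0.8²)) = 0.498678·exp(-2.97070) = 0.0255658] × [0.276064] = 0.0070578
  f_II = [(1/(1.2·√(2π)))·exp(−(4.15−3.1)²/(2·1.2²)) = 0.332452·exp(-0.38281) = 0.226712] × [0.332348] = 0.0753475
  f_III = [(1/(1.0·√(2π)))·exp(−(4.15−5.6)²/(2·1.0²)) = 0.398942·exp(-1.05125) = 0.139431] × [0.0162545] = 0.00226637
  f_IV = [(1/(0.9·√(2π)))·exp(−(4.15−7.6)²/(2·0.9²)) = 0.443269·exp(-7.34722) = 0.000285634] × [1.39754e-06] = 3.99183e-10
Multiply by the mixture weights:
  π_I·f_I = 0.08 × 0.0070578 = 0.000564624
  π_II·f_II = 0.39 × 0.0753475 = 0.0293855
  π_III·f_III = 0.27 × 0.00226637 = 0.000611919
  π_IV·f_IV = 0.26 × 3.99183e-10 = 1.03788e-10
Normaliser: 0.000564624 + 0.0293855 + 0.000611919 + 1.03788e-10 = 0.030562
P(Population III | x₁,x₂) = 0.000611919 / 0.030562 ≈ 0.0200

0.0200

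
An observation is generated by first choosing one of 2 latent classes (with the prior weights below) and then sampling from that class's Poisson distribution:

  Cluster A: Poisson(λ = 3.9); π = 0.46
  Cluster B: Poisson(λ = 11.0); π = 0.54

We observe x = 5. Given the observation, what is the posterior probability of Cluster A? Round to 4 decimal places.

0.8526

P(component k | x) = w_k·f_k(x) / marginal(x), where marginal(x) = Σ_j w_j·f_j(x).
Evaluate each component's likelihood at the observed value:
  L_A = e^(−3.9)·3.9^5/5! = 0.152193
  L_B = e^(−11.0)·11.0^5/5! = 0.0224152
Unnormalised posteriors:
  w_A·L_A = 0.46 × 0.152193 = 0.0700086
  w_B·L_B = 0.54 × 0.0224152 = 0.0121042
Marginal: 0.0700086 + 0.0121042 = 0.0821128
Responsibility of Cluster A: 0.0700086 / 0.0821128 ≈ 0.8526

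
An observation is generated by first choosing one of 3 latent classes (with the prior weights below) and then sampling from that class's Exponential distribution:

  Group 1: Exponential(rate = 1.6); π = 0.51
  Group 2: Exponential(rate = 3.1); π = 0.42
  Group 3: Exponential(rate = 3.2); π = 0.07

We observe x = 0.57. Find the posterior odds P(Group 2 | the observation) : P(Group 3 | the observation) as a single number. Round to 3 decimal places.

Since P(k|x) ∝ π_k f_k(x), the posterior odds are π_i f_i(x) / (π_j f_j(x)).
Evaluate each component's likelihood at the observed value:
  p_1 = 0.642752
  p_2 = 0.529619
  p_3 = 0.516413
0.22244 / 0.0361489 ≈ 6.153

6.153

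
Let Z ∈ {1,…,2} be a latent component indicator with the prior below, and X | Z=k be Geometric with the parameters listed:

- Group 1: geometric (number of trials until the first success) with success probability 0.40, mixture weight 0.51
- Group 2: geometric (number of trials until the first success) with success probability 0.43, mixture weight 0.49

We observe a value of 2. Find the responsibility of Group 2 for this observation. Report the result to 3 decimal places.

0.495

Apply Bayes' rule: the posterior for each component is proportional to its prior times its likelihood at x.
Component likelihoods at x = 2:
  L_1 = 0.24
  L_2 = 0.2451
Prior × likelihood for each component:
  w_1·L_1 = 0.51 × 0.24 = 0.1224
  w_2·L_2 = 0.49 × 0.2451 = 0.120099
Evidence: 0.1224 + 0.120099 = 0.242499
P(Group 2 | 2) = 0.120099 / 0.242499 ≈ 0.495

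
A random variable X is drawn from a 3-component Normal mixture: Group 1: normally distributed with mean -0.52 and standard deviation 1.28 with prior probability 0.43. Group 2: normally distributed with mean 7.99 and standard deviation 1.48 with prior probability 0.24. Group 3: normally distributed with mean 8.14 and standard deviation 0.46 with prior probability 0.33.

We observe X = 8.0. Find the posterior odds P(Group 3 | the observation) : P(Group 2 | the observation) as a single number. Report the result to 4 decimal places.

4.2238

Since P(k|x) ∝ π_k f_k(x), the posterior odds are π_i f_i(x) / (π_j f_j(x)).
Component likelihoods at x = 8.0:
  p_1 = 7.46186e-11
  p_2 = 0.269549
  p_3 = 0.828015
Odds = (0.33/0.24) × (0.828015/0.269549) = 1.375 × 3.07185 ≈ 4.2238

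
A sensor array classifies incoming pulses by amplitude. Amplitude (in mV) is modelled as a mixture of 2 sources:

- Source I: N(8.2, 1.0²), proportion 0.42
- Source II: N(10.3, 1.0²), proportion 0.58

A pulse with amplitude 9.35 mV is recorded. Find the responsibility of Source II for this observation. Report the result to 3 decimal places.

0.630

Apply Bayes' rule: the posterior for each component is proportional to its prior times its likelihood at x.
Component likelihoods at x = 9.35 mV:
  f_I = 0.205936
  f_II = 0.254059
Weight by the priors:
  w_I·f_I = 0.42 × 0.205936 = 0.0864932
  w_II·f_II = 0.58 × 0.254059 = 0.147354
Marginal: 0.0864932 + 0.147354 = 0.233847
Responsibility of Source II: 0.147354 / 0.233847 ≈ 0.630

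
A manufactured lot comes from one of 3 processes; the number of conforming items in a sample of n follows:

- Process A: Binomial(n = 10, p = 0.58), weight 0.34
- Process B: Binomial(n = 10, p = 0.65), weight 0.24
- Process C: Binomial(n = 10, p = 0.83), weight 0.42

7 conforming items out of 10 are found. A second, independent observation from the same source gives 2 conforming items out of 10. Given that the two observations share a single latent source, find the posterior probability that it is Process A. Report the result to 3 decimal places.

P(component k | x) = w_k·f_k(x) / marginal(x), where marginal(x) = Σ_j w_j·f_j(x).
Since both observations come from the same component, the likelihood for component k is f_k(x₁)·f_k(x₂).
  p_A = [C(10,7)·0.58^7·0.42^3 = 120·0.0220798·0.074088 = 0.196302] × [0.0146576] = 0.00287732
  p_B = [C(10,7)·0.65^7·0.35^3 = 120·0.0490223·0.042875 = 0.25222] × [0.00428138] = 0.00107985
  p_C = [C(10,7)·0.83^7·0.17^3 = 120·0.271361·0.004913 = 0.159983] × [2.16252e-05] = 3.45967e-06
Unnormalised posteriors:
  w_A·p_A = 0.34 × 0.00287732 = 0.000978288
  w_B·p_B = 0.24 × 0.00107985 = 0.000259163
  w_C·p_C = 0.42 × 3.45967e-06 = 1.45306e-06
Denominator: 0.000978288 + 0.000259163 + 1.45306e-06 = 0.0012389
Responsibility of Process A: 0.000978288 / 0.0012389 ≈ 0.790

0.790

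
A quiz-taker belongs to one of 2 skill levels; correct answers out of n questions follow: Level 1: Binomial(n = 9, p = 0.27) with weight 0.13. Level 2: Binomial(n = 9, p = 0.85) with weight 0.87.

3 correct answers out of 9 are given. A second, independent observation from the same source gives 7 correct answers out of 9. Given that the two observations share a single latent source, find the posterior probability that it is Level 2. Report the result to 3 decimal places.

Posterior ∝ prior × likelihood, so P(k | x) ∝ π_k f_k(x); normalise over all components.
Since both observations come from the same component, the likelihood for component k is f_k(x₁)·f_k(x₂).
  p_1 = [0.250212] × [0.00200676] = 0.000502114
  p_2 = [0.000587602] × [0.259667] = 0.000152581
Prior × likelihood for each component:
  π_1·p_1 = 0.13 × 0.000502114 = 6.52748e-05
  π_2·p_2 = 0.87 × 0.000152581 = 0.000132746
Marginal: 6.52748e-05 + 0.000132746 = 0.00019802
P(Level 2 | x₁,x₂) ≈ 0.670

0.670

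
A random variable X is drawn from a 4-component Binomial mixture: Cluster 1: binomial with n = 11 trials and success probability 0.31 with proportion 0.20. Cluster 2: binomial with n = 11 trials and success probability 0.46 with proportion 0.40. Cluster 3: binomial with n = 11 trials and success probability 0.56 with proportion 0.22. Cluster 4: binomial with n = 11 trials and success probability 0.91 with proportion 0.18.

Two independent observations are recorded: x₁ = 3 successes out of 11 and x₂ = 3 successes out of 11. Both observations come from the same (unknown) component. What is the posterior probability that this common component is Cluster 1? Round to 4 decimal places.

Apply Bayes' rule: the posterior for each component is proportional to its prior times its likelihood at x.
Since both observations come from the same component, the likelihood for component k is f_k(x₁)·f_k(x₂).
  f_1 = [C(11,3)·0.31^3·0.69^8 = 165·0.029791·0.0513798 = 0.252558] × [0.252558] = 0.0637857
  f_2 = [C(11,3)·0.46^3·0.54^8 = 165·0.097336·0.0072302 = 0.11612] × [0.11612] = 0.0134839
  f_3 = [C(11,3)·0.56^3·0.44^8 = 165·0.175616·0.00140482 = 0.040707] × [0.040707] = 0.00165706
  f_4 = [C(11,3)·0.91^3·0.09^8 = 165·0.753571·4.30467e-09 = 5.3524e-07] × [5.3524e-07] = 2.86481e-13
Unnormalised posteriors:
  w_1·f_1 = 0.20 × 0.0637857 = 0.0127571
  w_2·f_2 = 0.40 × 0.0134839 = 0.00539355
  w_3·f_3 = 0.22 × 0.00165706 = 0.000364554
  w_4·f_4 = 0.18 × 2.86481e-13 = 5.15666e-14
Denominator: 0.0127571 + 0.00539355 + 0.000364554 + 5.15666e-14 = 0.0185153
Responsibility of Cluster 1: 0.0127571 / 0.0185153 ≈ 0.6890

0.6890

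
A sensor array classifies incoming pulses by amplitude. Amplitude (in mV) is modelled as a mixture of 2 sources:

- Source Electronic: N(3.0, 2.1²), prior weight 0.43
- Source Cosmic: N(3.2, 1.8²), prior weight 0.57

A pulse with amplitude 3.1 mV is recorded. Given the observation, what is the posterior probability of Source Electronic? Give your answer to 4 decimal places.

P(component k | x) = π_k·f_k(x) / marginal(x), where marginal(x) = Σ_j π_j·f_j(x).
Normal densities:
  L_Electronic = 0.189757
  L_Cosmic = 0.221293
Multiply by the mixture weights:
  π_Electronic·L_Electronic = 0.43 × 0.189757 = 0.0815956
  π_Cosmic·L_Cosmic = 0.57 × 0.221293 = 0.126137
Sum: 0.0815956 + 0.126137 = 0.207733
Responsibility of Source Electronic: 0.0815956 / 0.207733 ≈ 0.3928

0.3928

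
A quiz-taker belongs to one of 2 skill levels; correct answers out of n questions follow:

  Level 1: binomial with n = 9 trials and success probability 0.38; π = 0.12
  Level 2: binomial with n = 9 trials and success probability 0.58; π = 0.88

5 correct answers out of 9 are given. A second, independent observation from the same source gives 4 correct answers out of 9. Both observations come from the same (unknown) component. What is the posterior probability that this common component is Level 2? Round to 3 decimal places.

By Bayes' theorem, P(k | x) = π_k f_k(x) / Σ_j π_j f_j(x).
Since both observations come from the same component, the likelihood for component k is f_k(x₁)·f_k(x₂).
  f_1 = [C(9,5)·0.38^5·0.62^4 = 126·0.00792352·0.147763 = 0.147521] × [0.240693] = 0.0355074
  f_2 = [C(9,5)·0.58^5·0.42^4 = 126·0.0656357·0.031117 = 0.25734] × [0.18635] = 0.0479553
Prior × likelihood for each component:
  π_1·f_1 = 0.12 × 0.0355074 = 0.00426089
  π_2·f_2 = 0.88 × 0.0479553 = 0.0422007
Normaliser: 0.00426089 + 0.0422007 = 0.0464616
Responsibility of Level 2: 0.0422007 / 0.0464616 ≈ 0.908

0.908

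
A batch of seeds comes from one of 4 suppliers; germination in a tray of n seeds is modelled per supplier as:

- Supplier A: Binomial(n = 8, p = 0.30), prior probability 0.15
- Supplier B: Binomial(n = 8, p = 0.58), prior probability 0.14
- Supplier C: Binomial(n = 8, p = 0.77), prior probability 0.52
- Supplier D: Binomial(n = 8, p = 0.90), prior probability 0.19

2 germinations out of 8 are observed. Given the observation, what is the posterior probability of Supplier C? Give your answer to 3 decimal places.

P(component k | x) = P(Z=k)·f_k(x) / marginal(x), where marginal(x) = Σ_j P(Z=j)·f_j(x).
Evaluate each component's likelihood at the observed value:
  L_A = C(8,2)·0.30^2·0.70^6 = 28·0.09·0.117649 = 0.296475
  L_B = C(8,2)·0.58^2·0.42^6 = 28·0.3364·0.00548903 = 0.0517023
  L_C = C(8,2)·0.77^2·0.23^6 = 28·0.5929·0.000148036 = 0.00245757
  L_D = C(8,2)·0.90^2·0.10^6 = 28·0.81·1e-06 = 2.268e-05
Prior × likelihood for each component:
  P(Z=A)·L_A = 0.15 × 0.296475 = 0.0444713
  P(Z=B)·L_B = 0.14 × 0.0517023 = 0.00723832
  P(Z=C)·L_C = 0.52 × 0.00245757 = 0.00127794
  P(Z=D)·L_D = 0.19 × 2.268e-05 = 4.3092e-06
Sum: 0.0444713 + 0.00723832 + 0.00127794 + 4.3092e-06 = 0.0529919
Responsibility of Supplier C: 0.00127794 / 0.0529919 ≈ 0.024

0.024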